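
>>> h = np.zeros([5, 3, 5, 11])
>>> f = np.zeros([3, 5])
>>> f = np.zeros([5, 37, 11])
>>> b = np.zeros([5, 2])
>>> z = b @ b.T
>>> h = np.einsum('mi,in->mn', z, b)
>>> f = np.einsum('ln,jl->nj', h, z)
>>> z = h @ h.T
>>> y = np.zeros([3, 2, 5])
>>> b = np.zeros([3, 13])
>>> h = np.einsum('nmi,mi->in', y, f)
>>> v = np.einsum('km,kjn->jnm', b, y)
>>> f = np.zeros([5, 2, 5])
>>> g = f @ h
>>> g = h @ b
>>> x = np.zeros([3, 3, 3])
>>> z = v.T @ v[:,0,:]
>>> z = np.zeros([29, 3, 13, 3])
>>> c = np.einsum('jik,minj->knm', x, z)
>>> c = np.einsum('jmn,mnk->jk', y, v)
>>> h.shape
(5, 3)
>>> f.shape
(5, 2, 5)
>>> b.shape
(3, 13)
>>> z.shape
(29, 3, 13, 3)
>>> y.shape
(3, 2, 5)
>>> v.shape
(2, 5, 13)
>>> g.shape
(5, 13)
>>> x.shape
(3, 3, 3)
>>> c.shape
(3, 13)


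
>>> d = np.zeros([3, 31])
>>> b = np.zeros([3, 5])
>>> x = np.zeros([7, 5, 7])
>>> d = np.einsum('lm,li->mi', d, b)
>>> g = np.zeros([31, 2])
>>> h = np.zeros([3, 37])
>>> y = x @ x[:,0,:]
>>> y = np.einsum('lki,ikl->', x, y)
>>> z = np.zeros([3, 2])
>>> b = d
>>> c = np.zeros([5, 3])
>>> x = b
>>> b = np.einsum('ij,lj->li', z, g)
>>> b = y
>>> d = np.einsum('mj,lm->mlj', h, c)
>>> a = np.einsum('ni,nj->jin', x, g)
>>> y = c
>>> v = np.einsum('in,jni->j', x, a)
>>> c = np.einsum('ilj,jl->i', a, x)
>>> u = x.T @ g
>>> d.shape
(3, 5, 37)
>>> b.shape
()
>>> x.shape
(31, 5)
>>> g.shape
(31, 2)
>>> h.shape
(3, 37)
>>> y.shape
(5, 3)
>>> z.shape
(3, 2)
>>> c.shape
(2,)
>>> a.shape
(2, 5, 31)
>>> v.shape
(2,)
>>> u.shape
(5, 2)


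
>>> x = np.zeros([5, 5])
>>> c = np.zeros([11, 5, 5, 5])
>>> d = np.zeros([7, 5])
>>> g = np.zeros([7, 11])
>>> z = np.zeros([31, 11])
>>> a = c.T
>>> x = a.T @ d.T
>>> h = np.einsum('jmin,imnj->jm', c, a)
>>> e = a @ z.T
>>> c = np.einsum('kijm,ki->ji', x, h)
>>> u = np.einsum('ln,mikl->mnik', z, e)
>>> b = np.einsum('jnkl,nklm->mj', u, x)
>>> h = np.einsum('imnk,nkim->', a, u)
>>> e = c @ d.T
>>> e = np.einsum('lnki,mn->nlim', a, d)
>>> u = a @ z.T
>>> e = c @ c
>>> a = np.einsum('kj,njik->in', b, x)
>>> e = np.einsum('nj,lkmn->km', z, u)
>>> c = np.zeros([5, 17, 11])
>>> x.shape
(11, 5, 5, 7)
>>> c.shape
(5, 17, 11)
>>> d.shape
(7, 5)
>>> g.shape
(7, 11)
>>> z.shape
(31, 11)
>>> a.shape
(5, 11)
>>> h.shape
()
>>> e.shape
(5, 5)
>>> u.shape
(5, 5, 5, 31)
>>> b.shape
(7, 5)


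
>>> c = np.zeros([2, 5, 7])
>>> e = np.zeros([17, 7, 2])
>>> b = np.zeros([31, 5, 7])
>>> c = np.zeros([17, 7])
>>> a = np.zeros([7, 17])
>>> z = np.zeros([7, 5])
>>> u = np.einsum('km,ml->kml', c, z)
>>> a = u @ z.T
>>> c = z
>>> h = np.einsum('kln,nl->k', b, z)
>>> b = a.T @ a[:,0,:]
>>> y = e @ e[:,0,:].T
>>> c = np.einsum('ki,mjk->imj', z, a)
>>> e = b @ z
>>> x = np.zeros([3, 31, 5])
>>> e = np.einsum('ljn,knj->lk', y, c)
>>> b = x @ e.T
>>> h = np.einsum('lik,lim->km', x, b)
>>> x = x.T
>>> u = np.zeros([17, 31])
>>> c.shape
(5, 17, 7)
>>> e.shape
(17, 5)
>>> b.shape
(3, 31, 17)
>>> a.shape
(17, 7, 7)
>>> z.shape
(7, 5)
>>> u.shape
(17, 31)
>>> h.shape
(5, 17)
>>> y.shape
(17, 7, 17)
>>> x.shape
(5, 31, 3)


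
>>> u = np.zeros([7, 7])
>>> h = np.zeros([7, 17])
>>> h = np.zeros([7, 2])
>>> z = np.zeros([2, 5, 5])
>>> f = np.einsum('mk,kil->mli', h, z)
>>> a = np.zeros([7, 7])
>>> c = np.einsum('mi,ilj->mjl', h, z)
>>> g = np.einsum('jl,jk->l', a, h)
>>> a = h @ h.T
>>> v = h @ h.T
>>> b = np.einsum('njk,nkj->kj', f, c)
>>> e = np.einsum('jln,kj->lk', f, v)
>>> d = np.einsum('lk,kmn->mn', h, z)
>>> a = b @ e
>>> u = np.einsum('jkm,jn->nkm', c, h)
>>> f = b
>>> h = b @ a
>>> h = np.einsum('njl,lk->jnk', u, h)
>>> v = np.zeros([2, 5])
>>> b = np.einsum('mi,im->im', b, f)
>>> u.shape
(2, 5, 5)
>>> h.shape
(5, 2, 7)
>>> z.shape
(2, 5, 5)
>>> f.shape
(5, 5)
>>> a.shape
(5, 7)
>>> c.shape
(7, 5, 5)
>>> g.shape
(7,)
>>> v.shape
(2, 5)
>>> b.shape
(5, 5)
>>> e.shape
(5, 7)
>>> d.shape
(5, 5)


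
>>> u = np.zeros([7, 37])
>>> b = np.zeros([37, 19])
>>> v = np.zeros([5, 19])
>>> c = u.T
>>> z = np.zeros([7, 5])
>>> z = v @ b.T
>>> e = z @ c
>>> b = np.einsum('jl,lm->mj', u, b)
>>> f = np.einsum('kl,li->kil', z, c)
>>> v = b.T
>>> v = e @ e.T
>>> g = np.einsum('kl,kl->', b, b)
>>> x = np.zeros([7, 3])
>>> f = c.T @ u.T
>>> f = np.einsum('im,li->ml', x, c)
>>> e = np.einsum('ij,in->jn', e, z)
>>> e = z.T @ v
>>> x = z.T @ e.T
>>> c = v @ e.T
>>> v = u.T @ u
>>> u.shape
(7, 37)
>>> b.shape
(19, 7)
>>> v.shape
(37, 37)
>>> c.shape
(5, 37)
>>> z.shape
(5, 37)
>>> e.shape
(37, 5)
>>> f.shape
(3, 37)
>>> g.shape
()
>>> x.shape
(37, 37)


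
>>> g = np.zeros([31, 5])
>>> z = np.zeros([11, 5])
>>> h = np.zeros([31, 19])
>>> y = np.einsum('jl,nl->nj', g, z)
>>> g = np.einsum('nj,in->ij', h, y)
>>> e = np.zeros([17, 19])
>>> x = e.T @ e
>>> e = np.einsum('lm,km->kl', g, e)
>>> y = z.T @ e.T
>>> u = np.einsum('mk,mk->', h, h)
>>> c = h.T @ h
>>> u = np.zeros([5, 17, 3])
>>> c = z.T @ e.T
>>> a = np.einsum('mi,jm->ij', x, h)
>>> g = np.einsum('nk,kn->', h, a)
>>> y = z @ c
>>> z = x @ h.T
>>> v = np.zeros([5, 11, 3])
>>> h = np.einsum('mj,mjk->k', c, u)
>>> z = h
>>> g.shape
()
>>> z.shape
(3,)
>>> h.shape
(3,)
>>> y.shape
(11, 17)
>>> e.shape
(17, 11)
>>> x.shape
(19, 19)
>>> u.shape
(5, 17, 3)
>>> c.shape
(5, 17)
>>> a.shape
(19, 31)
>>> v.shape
(5, 11, 3)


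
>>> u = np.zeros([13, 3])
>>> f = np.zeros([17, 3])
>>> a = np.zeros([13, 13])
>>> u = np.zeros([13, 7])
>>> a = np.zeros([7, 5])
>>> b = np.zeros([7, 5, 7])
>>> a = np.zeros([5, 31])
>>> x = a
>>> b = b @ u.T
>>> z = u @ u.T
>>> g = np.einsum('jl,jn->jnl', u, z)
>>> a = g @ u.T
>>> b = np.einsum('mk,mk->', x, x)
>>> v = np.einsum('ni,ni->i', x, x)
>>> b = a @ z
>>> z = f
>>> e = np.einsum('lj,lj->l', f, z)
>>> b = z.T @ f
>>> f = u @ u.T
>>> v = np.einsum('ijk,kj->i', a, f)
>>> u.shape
(13, 7)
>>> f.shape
(13, 13)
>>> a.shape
(13, 13, 13)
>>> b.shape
(3, 3)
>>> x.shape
(5, 31)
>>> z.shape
(17, 3)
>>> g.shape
(13, 13, 7)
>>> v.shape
(13,)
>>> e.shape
(17,)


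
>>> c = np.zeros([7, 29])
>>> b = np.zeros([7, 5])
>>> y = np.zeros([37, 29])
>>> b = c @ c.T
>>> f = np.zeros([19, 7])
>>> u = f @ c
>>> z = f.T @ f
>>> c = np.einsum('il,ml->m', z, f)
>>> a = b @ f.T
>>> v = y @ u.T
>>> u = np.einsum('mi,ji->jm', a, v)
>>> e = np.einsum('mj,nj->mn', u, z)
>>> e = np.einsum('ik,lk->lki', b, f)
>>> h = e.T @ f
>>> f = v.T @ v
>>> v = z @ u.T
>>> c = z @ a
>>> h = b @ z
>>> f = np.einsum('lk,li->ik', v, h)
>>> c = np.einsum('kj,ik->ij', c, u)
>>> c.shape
(37, 19)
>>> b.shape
(7, 7)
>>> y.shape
(37, 29)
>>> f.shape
(7, 37)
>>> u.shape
(37, 7)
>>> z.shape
(7, 7)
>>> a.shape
(7, 19)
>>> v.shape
(7, 37)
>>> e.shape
(19, 7, 7)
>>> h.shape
(7, 7)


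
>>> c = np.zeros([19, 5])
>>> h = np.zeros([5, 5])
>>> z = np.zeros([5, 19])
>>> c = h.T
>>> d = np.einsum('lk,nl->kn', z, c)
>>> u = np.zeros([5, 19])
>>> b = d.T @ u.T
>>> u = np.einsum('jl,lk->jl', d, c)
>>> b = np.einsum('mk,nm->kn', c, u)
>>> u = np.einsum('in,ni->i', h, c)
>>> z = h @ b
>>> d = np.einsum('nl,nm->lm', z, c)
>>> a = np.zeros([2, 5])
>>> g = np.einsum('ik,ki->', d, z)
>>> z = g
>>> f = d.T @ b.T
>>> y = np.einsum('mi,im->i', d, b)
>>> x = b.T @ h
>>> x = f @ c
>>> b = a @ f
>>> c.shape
(5, 5)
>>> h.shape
(5, 5)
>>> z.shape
()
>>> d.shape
(19, 5)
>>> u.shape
(5,)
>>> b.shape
(2, 5)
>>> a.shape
(2, 5)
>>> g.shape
()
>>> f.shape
(5, 5)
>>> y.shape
(5,)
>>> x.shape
(5, 5)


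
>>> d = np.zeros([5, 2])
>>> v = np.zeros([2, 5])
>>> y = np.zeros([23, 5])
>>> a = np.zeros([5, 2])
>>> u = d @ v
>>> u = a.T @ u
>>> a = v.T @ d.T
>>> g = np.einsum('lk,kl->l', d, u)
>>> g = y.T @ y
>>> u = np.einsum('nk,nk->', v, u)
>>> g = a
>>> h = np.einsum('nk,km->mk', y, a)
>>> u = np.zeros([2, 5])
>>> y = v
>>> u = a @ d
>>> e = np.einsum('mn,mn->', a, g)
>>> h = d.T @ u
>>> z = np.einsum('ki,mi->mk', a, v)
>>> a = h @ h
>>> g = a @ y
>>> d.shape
(5, 2)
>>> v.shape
(2, 5)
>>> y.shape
(2, 5)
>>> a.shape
(2, 2)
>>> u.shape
(5, 2)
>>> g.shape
(2, 5)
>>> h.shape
(2, 2)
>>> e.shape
()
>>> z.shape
(2, 5)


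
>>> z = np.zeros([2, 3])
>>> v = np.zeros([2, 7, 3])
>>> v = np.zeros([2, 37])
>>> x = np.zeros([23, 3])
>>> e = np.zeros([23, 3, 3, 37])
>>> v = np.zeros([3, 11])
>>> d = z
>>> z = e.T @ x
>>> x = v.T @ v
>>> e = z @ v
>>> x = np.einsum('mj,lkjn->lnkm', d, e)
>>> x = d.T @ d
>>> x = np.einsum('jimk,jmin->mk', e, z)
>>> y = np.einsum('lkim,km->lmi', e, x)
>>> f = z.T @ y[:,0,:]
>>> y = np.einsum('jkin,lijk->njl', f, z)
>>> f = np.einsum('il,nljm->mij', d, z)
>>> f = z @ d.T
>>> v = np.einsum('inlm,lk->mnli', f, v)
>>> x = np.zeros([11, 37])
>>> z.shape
(37, 3, 3, 3)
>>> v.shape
(2, 3, 3, 37)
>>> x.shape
(11, 37)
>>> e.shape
(37, 3, 3, 11)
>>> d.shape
(2, 3)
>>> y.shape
(3, 3, 37)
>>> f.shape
(37, 3, 3, 2)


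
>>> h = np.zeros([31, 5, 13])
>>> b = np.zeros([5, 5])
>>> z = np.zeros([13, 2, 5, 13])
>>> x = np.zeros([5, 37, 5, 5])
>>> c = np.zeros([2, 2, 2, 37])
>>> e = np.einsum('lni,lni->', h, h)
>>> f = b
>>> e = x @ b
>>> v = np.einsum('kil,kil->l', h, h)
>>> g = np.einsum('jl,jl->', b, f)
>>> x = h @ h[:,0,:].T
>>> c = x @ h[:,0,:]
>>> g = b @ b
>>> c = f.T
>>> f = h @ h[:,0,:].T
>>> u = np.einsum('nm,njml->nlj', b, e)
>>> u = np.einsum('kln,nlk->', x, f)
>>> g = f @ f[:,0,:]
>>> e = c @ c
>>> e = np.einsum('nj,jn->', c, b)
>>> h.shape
(31, 5, 13)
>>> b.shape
(5, 5)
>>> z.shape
(13, 2, 5, 13)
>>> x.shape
(31, 5, 31)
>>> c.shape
(5, 5)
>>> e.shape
()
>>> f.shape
(31, 5, 31)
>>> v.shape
(13,)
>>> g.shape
(31, 5, 31)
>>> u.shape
()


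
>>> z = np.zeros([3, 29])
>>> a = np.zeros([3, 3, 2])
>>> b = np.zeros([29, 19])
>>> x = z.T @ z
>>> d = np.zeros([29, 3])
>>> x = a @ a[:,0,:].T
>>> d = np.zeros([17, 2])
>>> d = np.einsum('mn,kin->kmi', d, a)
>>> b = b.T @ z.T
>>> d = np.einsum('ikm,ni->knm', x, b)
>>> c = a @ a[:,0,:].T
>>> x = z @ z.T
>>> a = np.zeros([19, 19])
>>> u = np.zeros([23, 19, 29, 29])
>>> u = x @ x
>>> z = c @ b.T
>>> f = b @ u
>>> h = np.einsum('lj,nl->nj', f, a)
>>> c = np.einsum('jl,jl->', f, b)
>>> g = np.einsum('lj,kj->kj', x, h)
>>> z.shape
(3, 3, 19)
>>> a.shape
(19, 19)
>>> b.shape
(19, 3)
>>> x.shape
(3, 3)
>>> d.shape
(3, 19, 3)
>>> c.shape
()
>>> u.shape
(3, 3)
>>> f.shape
(19, 3)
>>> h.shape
(19, 3)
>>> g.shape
(19, 3)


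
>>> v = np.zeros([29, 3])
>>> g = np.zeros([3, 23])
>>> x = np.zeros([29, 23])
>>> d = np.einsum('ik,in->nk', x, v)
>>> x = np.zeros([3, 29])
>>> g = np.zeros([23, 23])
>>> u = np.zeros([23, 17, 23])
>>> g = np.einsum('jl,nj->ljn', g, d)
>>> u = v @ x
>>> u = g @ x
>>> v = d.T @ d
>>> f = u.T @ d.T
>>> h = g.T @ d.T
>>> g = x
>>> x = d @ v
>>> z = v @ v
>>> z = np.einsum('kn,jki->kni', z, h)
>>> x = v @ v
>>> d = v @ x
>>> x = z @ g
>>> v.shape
(23, 23)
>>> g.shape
(3, 29)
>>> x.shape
(23, 23, 29)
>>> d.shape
(23, 23)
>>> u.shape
(23, 23, 29)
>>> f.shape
(29, 23, 3)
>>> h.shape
(3, 23, 3)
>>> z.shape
(23, 23, 3)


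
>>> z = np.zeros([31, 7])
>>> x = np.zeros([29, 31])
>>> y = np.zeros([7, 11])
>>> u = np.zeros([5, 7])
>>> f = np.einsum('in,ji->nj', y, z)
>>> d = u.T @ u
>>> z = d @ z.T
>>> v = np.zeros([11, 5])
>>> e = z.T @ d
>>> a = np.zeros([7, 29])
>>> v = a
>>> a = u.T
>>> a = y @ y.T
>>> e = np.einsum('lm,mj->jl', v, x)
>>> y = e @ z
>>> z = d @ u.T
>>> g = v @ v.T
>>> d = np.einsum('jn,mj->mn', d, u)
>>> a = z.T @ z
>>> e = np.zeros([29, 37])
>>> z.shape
(7, 5)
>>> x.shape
(29, 31)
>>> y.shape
(31, 31)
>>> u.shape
(5, 7)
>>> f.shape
(11, 31)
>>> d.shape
(5, 7)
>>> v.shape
(7, 29)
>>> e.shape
(29, 37)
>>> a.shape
(5, 5)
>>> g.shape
(7, 7)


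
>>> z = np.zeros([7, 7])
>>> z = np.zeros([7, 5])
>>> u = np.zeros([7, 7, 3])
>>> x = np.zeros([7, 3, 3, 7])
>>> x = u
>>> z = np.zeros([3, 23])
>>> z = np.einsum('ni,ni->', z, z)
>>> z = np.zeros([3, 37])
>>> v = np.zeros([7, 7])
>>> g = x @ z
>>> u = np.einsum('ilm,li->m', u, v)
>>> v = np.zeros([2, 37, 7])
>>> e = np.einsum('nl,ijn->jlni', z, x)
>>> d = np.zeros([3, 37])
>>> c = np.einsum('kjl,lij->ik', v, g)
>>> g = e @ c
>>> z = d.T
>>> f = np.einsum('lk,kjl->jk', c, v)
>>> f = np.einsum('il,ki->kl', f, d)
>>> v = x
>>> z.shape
(37, 3)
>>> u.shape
(3,)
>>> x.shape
(7, 7, 3)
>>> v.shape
(7, 7, 3)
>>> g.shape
(7, 37, 3, 2)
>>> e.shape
(7, 37, 3, 7)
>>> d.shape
(3, 37)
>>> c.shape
(7, 2)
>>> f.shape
(3, 2)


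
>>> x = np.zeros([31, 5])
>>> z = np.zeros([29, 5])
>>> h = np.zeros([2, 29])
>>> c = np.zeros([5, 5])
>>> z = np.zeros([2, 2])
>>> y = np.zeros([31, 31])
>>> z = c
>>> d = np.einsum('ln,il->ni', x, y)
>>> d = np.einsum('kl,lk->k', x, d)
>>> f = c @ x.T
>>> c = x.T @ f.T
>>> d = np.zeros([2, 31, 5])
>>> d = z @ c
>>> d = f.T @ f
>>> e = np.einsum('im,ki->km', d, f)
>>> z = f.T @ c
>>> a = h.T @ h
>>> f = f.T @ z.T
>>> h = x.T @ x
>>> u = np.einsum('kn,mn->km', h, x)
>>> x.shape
(31, 5)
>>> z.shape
(31, 5)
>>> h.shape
(5, 5)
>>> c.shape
(5, 5)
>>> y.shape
(31, 31)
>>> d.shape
(31, 31)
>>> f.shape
(31, 31)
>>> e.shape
(5, 31)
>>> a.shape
(29, 29)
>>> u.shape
(5, 31)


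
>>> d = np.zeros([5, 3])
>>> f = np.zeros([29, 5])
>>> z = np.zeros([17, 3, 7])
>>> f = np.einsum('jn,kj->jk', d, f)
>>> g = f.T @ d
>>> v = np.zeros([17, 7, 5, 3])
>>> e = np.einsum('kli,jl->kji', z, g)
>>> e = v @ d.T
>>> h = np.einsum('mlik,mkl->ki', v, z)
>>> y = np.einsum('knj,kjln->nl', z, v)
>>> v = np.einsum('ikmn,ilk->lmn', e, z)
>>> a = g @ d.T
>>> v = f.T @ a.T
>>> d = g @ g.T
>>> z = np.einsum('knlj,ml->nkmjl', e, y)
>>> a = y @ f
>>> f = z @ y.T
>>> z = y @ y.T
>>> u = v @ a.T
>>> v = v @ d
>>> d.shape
(29, 29)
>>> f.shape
(7, 17, 3, 5, 3)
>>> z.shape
(3, 3)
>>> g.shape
(29, 3)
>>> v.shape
(29, 29)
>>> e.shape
(17, 7, 5, 5)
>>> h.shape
(3, 5)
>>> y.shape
(3, 5)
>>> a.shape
(3, 29)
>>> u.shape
(29, 3)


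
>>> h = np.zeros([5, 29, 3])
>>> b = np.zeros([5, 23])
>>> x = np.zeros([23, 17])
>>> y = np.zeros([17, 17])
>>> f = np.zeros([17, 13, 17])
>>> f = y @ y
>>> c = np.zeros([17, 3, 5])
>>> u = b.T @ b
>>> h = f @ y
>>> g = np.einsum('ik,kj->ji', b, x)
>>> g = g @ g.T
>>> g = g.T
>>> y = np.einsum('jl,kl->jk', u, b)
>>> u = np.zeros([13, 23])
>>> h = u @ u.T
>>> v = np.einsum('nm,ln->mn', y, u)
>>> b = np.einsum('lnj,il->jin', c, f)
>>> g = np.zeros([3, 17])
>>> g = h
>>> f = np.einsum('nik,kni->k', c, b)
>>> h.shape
(13, 13)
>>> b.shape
(5, 17, 3)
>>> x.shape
(23, 17)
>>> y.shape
(23, 5)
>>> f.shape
(5,)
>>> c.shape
(17, 3, 5)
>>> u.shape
(13, 23)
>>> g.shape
(13, 13)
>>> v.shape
(5, 23)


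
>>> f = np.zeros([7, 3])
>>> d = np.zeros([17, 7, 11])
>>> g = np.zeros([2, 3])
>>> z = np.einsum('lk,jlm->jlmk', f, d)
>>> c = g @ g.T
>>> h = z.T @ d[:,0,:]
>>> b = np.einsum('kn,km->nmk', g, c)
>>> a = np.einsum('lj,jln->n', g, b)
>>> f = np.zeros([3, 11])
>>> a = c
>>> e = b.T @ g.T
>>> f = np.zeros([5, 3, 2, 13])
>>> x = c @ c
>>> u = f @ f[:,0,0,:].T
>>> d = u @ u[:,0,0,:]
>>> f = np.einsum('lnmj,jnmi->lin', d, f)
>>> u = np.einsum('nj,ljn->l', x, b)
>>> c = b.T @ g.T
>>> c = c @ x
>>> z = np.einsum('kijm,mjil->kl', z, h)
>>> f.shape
(5, 13, 3)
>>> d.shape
(5, 3, 2, 5)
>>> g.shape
(2, 3)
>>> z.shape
(17, 11)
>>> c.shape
(2, 2, 2)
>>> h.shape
(3, 11, 7, 11)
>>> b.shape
(3, 2, 2)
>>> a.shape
(2, 2)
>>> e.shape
(2, 2, 2)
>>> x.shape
(2, 2)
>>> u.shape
(3,)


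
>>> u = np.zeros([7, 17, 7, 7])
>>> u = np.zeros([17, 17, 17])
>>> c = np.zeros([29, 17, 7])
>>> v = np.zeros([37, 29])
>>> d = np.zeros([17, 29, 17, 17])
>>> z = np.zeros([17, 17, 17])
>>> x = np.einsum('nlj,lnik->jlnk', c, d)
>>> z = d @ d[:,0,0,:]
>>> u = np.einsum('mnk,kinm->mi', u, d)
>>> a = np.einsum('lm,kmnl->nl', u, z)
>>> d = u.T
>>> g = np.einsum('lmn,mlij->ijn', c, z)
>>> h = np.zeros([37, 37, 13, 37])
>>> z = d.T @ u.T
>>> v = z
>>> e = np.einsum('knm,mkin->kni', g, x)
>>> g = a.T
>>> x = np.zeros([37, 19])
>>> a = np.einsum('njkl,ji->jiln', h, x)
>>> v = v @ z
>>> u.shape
(17, 29)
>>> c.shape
(29, 17, 7)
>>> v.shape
(17, 17)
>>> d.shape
(29, 17)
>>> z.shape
(17, 17)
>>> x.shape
(37, 19)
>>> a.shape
(37, 19, 37, 37)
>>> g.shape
(17, 17)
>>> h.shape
(37, 37, 13, 37)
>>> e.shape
(17, 17, 29)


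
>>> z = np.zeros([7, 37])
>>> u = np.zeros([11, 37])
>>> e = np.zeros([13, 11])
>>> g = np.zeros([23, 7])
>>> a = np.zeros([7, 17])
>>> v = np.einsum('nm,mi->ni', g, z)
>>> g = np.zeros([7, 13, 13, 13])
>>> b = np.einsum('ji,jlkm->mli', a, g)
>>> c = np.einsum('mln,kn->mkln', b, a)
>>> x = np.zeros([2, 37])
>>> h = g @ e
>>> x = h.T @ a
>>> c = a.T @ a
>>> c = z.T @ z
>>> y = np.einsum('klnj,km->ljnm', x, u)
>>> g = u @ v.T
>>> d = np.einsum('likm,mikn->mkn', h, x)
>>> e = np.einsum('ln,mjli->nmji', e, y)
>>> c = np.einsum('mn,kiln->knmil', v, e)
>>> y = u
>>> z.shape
(7, 37)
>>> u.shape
(11, 37)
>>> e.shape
(11, 13, 17, 37)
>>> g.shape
(11, 23)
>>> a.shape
(7, 17)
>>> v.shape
(23, 37)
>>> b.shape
(13, 13, 17)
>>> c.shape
(11, 37, 23, 13, 17)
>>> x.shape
(11, 13, 13, 17)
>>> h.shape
(7, 13, 13, 11)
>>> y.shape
(11, 37)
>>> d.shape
(11, 13, 17)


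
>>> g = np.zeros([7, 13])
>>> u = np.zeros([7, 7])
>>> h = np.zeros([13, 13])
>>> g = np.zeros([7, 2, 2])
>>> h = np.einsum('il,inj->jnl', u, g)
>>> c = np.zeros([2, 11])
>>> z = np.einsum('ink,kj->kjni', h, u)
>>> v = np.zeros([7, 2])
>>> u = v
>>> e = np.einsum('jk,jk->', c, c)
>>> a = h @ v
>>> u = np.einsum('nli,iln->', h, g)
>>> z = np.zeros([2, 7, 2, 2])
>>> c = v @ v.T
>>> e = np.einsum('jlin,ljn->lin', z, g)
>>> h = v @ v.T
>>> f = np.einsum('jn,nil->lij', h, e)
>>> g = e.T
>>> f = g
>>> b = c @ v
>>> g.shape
(2, 2, 7)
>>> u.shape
()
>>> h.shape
(7, 7)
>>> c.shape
(7, 7)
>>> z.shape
(2, 7, 2, 2)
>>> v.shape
(7, 2)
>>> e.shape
(7, 2, 2)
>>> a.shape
(2, 2, 2)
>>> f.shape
(2, 2, 7)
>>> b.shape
(7, 2)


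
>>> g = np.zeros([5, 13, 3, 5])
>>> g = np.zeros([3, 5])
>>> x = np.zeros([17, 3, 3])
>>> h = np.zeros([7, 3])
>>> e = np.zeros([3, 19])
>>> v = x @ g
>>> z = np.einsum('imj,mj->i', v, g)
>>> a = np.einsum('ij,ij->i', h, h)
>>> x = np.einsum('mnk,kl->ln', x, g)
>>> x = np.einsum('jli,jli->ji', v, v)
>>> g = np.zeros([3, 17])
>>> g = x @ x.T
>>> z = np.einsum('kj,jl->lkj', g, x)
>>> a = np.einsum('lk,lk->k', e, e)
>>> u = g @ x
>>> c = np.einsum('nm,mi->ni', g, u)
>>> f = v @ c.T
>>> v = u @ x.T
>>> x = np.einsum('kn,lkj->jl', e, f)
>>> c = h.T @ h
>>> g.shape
(17, 17)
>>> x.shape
(17, 17)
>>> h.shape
(7, 3)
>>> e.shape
(3, 19)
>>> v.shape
(17, 17)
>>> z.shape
(5, 17, 17)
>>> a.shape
(19,)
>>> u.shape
(17, 5)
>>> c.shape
(3, 3)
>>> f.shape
(17, 3, 17)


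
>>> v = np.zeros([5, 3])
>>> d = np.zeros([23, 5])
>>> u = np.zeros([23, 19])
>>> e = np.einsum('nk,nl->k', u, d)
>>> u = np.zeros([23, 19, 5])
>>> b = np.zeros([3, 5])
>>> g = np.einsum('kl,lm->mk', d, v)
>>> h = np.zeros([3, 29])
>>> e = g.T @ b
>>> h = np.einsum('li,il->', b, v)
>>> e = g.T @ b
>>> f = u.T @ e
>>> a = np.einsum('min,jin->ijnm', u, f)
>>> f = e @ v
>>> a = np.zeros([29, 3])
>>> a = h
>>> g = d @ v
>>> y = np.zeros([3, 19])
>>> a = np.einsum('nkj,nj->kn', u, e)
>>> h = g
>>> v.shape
(5, 3)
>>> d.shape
(23, 5)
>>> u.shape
(23, 19, 5)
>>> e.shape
(23, 5)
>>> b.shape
(3, 5)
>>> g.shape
(23, 3)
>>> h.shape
(23, 3)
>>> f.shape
(23, 3)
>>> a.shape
(19, 23)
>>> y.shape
(3, 19)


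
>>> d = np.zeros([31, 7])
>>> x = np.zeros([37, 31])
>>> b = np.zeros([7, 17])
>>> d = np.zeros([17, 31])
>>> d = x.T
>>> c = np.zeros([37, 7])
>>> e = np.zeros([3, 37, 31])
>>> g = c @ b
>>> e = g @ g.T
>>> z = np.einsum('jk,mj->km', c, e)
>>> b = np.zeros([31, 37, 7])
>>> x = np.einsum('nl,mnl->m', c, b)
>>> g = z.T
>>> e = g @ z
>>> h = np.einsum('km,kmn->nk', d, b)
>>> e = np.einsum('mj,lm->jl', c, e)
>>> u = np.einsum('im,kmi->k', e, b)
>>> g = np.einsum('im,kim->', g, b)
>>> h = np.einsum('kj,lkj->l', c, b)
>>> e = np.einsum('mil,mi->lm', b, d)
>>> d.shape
(31, 37)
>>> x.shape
(31,)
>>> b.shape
(31, 37, 7)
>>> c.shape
(37, 7)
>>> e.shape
(7, 31)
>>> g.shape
()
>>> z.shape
(7, 37)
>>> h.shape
(31,)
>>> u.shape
(31,)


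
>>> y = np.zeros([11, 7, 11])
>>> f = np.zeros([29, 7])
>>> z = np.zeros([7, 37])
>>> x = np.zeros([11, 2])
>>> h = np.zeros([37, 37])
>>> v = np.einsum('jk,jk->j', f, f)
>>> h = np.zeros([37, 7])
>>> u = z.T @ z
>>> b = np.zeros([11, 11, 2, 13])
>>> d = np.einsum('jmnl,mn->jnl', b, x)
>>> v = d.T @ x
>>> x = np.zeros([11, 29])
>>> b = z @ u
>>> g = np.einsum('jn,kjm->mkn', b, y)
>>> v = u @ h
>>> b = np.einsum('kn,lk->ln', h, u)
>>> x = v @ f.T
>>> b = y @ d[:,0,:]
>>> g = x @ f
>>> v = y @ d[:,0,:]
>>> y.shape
(11, 7, 11)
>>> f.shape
(29, 7)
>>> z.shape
(7, 37)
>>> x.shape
(37, 29)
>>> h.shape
(37, 7)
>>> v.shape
(11, 7, 13)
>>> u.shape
(37, 37)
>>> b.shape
(11, 7, 13)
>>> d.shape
(11, 2, 13)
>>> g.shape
(37, 7)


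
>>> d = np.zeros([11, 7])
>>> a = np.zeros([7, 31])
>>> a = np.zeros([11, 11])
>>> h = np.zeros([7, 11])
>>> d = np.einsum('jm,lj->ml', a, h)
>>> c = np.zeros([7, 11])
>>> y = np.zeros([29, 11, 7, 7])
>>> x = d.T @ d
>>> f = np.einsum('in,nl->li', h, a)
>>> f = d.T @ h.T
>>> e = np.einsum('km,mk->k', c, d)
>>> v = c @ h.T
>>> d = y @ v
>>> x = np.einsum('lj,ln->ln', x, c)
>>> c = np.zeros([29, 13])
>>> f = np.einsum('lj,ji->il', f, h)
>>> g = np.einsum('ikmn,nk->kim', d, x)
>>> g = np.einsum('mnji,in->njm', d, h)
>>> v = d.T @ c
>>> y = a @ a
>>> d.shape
(29, 11, 7, 7)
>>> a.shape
(11, 11)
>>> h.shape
(7, 11)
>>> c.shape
(29, 13)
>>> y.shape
(11, 11)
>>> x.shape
(7, 11)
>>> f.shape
(11, 7)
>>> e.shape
(7,)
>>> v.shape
(7, 7, 11, 13)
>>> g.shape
(11, 7, 29)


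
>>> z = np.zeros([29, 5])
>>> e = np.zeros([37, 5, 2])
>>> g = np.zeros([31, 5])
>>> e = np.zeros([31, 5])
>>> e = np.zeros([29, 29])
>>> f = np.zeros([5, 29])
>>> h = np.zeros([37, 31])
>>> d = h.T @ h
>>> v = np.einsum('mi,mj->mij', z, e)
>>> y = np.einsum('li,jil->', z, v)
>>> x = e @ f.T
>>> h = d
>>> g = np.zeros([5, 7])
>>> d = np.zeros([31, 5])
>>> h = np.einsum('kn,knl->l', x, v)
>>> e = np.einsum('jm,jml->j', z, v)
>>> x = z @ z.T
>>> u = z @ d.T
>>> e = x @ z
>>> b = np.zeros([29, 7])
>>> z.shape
(29, 5)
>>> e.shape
(29, 5)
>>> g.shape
(5, 7)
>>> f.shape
(5, 29)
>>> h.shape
(29,)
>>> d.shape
(31, 5)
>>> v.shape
(29, 5, 29)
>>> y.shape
()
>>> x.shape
(29, 29)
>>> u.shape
(29, 31)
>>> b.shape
(29, 7)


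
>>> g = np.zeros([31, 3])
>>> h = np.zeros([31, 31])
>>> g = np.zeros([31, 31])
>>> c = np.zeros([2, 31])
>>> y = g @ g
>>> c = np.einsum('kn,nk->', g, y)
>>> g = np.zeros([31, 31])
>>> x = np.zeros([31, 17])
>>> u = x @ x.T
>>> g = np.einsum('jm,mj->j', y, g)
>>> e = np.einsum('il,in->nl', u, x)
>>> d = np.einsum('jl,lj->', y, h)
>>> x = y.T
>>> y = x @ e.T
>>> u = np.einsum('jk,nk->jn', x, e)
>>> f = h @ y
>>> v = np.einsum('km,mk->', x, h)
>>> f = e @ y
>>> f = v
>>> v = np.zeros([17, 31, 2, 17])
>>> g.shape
(31,)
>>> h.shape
(31, 31)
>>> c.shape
()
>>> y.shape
(31, 17)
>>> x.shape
(31, 31)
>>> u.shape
(31, 17)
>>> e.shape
(17, 31)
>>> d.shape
()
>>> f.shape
()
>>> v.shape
(17, 31, 2, 17)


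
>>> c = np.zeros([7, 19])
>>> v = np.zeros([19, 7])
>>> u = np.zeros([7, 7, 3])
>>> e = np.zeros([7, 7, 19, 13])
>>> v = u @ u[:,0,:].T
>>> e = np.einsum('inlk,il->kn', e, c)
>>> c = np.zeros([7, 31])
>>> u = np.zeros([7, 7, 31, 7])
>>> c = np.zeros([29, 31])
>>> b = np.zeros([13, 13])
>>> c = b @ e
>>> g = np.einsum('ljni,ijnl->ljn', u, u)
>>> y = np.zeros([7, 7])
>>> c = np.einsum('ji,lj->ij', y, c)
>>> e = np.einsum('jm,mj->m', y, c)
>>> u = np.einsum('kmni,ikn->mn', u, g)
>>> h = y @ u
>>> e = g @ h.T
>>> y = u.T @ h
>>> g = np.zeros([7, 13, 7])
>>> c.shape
(7, 7)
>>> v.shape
(7, 7, 7)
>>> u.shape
(7, 31)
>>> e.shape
(7, 7, 7)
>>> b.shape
(13, 13)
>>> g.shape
(7, 13, 7)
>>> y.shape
(31, 31)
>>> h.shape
(7, 31)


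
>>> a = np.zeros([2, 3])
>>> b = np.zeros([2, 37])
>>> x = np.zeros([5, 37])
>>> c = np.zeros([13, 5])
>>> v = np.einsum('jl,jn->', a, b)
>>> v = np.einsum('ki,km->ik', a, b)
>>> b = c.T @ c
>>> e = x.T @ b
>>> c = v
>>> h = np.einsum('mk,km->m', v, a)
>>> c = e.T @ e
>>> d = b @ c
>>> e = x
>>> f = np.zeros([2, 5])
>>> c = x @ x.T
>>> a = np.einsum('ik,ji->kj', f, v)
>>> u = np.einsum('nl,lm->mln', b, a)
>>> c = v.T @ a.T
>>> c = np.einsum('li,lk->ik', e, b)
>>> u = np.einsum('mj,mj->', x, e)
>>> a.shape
(5, 3)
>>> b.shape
(5, 5)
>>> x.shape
(5, 37)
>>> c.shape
(37, 5)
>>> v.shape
(3, 2)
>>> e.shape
(5, 37)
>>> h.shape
(3,)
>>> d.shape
(5, 5)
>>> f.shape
(2, 5)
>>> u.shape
()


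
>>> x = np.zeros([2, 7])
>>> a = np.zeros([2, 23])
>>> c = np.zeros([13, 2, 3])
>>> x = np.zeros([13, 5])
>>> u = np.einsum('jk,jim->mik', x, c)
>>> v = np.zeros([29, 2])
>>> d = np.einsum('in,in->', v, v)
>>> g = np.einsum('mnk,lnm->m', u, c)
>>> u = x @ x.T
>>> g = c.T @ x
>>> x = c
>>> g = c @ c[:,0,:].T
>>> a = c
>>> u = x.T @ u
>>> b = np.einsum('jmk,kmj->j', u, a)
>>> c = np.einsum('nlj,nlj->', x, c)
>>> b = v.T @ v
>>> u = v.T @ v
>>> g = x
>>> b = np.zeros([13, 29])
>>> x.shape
(13, 2, 3)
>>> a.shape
(13, 2, 3)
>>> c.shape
()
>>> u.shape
(2, 2)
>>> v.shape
(29, 2)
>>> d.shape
()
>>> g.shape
(13, 2, 3)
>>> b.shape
(13, 29)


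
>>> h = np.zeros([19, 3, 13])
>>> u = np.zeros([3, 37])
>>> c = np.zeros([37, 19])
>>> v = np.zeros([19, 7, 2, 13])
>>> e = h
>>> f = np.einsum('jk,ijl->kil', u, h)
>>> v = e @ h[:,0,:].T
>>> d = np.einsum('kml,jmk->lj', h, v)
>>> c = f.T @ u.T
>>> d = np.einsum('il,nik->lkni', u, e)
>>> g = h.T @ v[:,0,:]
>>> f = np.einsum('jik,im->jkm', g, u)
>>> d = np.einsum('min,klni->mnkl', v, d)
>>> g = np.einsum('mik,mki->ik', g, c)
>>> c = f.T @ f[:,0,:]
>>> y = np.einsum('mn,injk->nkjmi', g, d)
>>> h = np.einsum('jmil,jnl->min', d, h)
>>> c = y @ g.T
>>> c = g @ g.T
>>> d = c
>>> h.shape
(19, 37, 3)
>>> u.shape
(3, 37)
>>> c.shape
(3, 3)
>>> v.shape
(19, 3, 19)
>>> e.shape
(19, 3, 13)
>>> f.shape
(13, 19, 37)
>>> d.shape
(3, 3)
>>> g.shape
(3, 19)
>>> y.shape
(19, 13, 37, 3, 19)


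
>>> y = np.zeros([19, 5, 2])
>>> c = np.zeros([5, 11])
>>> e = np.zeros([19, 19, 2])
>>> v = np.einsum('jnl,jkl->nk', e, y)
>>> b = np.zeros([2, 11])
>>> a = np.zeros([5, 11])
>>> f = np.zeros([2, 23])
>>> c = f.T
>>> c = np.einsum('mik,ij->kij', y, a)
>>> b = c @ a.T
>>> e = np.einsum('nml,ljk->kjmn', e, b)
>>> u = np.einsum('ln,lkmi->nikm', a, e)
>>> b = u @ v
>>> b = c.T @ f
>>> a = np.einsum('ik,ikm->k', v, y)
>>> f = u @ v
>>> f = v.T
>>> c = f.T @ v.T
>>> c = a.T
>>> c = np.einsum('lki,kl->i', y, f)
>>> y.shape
(19, 5, 2)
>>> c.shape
(2,)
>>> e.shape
(5, 5, 19, 19)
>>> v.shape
(19, 5)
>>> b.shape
(11, 5, 23)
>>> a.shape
(5,)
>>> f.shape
(5, 19)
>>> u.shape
(11, 19, 5, 19)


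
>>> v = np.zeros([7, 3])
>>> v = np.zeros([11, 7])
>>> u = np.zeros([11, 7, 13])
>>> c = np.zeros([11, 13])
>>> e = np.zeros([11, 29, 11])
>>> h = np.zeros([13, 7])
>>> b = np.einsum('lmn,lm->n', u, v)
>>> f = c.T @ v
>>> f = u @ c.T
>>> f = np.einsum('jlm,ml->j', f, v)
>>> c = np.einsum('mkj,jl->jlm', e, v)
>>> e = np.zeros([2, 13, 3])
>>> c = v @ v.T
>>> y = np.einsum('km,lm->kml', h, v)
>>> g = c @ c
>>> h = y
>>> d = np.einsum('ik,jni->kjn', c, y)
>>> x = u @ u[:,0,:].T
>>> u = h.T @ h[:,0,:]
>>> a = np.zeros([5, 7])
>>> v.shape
(11, 7)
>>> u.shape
(11, 7, 11)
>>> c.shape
(11, 11)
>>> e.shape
(2, 13, 3)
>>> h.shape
(13, 7, 11)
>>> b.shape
(13,)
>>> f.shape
(11,)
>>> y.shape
(13, 7, 11)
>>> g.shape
(11, 11)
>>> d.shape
(11, 13, 7)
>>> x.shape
(11, 7, 11)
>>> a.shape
(5, 7)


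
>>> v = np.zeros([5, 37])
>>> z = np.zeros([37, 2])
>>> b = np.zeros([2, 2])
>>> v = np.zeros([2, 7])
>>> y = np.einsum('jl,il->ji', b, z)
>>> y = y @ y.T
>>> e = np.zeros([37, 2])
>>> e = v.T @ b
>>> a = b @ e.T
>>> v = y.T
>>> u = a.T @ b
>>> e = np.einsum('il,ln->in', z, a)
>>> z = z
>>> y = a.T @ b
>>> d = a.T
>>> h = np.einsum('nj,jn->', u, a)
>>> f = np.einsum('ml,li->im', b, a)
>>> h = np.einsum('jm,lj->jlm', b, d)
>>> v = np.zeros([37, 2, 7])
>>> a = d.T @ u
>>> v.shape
(37, 2, 7)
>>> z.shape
(37, 2)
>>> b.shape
(2, 2)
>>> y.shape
(7, 2)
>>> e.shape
(37, 7)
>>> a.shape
(2, 2)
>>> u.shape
(7, 2)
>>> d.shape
(7, 2)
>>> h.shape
(2, 7, 2)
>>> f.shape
(7, 2)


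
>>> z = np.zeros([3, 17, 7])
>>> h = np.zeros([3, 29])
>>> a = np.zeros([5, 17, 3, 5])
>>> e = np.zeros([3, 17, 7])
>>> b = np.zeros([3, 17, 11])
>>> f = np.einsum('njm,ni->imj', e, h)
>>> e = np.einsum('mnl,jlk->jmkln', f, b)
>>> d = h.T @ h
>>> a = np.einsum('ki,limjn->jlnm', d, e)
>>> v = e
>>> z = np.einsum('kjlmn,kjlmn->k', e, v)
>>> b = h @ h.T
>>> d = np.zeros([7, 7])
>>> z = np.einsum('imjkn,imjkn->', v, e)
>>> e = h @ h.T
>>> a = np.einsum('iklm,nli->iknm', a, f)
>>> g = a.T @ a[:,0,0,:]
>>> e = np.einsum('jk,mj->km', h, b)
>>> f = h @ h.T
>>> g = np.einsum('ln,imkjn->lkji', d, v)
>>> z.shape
()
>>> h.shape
(3, 29)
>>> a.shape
(17, 3, 29, 11)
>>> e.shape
(29, 3)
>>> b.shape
(3, 3)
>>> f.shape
(3, 3)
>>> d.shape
(7, 7)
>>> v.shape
(3, 29, 11, 17, 7)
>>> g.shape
(7, 11, 17, 3)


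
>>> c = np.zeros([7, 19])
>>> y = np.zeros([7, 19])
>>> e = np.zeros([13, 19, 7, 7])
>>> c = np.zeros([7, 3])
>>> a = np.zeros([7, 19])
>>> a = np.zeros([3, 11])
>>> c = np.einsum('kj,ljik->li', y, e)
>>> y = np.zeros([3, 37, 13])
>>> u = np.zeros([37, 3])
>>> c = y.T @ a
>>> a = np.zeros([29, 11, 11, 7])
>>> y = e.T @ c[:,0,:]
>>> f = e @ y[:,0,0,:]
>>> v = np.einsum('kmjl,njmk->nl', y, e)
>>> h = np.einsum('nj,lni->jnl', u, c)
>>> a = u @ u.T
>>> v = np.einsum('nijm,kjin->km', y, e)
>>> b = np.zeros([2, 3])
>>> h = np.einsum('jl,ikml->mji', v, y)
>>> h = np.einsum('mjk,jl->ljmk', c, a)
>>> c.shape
(13, 37, 11)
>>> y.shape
(7, 7, 19, 11)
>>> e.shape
(13, 19, 7, 7)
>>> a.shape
(37, 37)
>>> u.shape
(37, 3)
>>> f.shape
(13, 19, 7, 11)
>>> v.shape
(13, 11)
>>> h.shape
(37, 37, 13, 11)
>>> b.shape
(2, 3)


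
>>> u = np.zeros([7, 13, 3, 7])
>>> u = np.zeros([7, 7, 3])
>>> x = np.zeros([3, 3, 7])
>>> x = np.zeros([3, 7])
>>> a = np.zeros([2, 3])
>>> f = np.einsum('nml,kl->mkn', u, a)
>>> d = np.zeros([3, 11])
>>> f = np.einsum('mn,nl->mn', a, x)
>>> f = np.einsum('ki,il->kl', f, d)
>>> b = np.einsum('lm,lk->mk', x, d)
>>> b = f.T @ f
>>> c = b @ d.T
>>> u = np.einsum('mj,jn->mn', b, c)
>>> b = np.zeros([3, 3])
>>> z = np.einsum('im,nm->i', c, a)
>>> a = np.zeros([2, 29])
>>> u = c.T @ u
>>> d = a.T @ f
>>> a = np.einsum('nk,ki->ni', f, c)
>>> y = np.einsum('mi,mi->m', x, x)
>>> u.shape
(3, 3)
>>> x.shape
(3, 7)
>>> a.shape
(2, 3)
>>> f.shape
(2, 11)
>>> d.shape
(29, 11)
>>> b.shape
(3, 3)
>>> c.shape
(11, 3)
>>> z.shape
(11,)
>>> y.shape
(3,)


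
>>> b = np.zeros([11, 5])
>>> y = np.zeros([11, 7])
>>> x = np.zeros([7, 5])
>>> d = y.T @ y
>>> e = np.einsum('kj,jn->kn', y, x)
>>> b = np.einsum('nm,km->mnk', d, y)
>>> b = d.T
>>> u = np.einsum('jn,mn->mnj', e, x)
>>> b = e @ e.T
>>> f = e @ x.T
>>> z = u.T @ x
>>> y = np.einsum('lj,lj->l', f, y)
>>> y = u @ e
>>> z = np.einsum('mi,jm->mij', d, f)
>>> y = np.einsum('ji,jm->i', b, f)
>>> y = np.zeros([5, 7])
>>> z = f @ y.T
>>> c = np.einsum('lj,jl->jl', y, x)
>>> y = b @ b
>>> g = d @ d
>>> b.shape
(11, 11)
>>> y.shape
(11, 11)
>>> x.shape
(7, 5)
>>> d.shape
(7, 7)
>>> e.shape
(11, 5)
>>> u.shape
(7, 5, 11)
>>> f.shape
(11, 7)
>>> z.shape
(11, 5)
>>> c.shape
(7, 5)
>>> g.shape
(7, 7)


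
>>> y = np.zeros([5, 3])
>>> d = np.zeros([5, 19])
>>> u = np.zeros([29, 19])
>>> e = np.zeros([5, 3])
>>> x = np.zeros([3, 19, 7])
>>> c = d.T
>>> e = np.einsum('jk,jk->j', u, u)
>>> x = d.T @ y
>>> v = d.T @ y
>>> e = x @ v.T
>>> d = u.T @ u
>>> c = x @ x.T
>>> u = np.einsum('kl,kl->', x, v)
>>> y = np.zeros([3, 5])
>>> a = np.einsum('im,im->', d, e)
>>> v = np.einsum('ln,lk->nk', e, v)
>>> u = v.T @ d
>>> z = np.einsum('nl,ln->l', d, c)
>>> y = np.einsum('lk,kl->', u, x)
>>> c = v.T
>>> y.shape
()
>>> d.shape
(19, 19)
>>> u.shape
(3, 19)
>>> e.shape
(19, 19)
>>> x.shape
(19, 3)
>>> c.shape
(3, 19)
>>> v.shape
(19, 3)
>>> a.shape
()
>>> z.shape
(19,)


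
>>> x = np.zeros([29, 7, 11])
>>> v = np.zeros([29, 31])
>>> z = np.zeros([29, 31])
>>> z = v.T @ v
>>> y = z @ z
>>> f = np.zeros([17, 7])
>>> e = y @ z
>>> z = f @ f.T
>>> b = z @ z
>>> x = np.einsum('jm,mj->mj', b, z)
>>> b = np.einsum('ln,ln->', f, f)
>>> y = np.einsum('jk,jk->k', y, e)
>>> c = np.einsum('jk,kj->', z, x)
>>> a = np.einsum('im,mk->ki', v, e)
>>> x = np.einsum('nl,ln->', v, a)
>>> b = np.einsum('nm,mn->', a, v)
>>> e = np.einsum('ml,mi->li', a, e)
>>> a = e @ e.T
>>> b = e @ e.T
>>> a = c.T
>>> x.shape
()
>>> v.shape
(29, 31)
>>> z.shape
(17, 17)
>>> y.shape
(31,)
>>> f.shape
(17, 7)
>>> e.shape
(29, 31)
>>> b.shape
(29, 29)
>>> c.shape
()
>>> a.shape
()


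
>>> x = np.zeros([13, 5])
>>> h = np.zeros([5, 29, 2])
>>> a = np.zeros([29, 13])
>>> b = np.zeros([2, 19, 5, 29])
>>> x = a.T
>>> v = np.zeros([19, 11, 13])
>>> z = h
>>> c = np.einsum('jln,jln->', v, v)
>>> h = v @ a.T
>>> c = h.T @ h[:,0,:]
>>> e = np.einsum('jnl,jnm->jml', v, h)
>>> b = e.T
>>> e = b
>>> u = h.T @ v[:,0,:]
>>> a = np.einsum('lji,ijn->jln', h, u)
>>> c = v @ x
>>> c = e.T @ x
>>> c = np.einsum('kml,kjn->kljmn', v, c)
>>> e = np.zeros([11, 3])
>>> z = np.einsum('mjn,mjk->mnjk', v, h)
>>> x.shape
(13, 29)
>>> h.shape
(19, 11, 29)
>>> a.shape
(11, 19, 13)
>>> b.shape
(13, 29, 19)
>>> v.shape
(19, 11, 13)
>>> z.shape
(19, 13, 11, 29)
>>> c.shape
(19, 13, 29, 11, 29)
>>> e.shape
(11, 3)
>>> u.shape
(29, 11, 13)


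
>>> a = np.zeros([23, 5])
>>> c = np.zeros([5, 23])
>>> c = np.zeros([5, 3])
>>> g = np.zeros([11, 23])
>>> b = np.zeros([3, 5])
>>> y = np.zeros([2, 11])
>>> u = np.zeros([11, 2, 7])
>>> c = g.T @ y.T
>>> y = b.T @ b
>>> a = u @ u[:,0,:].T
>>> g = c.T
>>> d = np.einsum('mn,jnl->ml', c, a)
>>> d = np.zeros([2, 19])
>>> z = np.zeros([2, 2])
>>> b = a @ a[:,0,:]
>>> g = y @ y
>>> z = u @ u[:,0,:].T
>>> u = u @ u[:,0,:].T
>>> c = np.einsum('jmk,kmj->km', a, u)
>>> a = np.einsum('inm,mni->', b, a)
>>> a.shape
()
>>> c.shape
(11, 2)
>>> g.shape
(5, 5)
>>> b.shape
(11, 2, 11)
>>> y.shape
(5, 5)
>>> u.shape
(11, 2, 11)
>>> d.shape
(2, 19)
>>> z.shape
(11, 2, 11)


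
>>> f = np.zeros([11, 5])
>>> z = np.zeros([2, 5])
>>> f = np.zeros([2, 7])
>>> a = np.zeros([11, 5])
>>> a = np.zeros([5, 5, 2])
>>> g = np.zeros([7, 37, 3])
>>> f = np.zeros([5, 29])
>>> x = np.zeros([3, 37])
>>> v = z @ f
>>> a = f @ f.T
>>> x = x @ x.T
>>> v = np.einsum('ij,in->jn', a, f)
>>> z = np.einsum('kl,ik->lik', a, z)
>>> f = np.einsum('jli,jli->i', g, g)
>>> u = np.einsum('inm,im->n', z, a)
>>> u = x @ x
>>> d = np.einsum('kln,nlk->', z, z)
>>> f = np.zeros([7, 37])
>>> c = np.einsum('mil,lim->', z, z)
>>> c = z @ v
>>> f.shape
(7, 37)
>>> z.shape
(5, 2, 5)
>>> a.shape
(5, 5)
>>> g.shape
(7, 37, 3)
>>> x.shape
(3, 3)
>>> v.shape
(5, 29)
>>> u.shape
(3, 3)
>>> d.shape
()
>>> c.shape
(5, 2, 29)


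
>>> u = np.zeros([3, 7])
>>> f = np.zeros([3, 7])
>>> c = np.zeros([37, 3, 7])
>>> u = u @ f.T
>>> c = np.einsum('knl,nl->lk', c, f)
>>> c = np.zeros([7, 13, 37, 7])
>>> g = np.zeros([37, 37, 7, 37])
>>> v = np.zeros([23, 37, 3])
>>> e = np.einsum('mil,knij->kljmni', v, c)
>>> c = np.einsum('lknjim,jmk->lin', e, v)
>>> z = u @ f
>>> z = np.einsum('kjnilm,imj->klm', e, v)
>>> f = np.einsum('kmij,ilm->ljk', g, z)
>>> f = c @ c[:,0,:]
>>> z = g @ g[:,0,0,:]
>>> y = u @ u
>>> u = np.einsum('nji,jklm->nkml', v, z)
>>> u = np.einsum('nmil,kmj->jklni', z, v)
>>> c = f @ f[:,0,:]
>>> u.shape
(3, 23, 37, 37, 7)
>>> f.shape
(7, 13, 7)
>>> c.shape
(7, 13, 7)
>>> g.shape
(37, 37, 7, 37)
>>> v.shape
(23, 37, 3)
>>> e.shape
(7, 3, 7, 23, 13, 37)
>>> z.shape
(37, 37, 7, 37)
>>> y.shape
(3, 3)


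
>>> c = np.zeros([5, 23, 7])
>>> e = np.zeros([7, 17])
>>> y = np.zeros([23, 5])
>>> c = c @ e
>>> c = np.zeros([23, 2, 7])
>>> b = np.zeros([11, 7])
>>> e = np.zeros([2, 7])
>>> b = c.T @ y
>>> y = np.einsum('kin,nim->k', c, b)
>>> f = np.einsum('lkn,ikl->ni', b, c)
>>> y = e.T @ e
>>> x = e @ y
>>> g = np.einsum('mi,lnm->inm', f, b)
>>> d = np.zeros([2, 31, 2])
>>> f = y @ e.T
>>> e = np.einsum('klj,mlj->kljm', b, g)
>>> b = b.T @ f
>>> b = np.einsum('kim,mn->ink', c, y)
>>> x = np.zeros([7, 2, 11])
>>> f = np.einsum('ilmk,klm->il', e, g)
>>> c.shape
(23, 2, 7)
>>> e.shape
(7, 2, 5, 23)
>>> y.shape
(7, 7)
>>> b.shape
(2, 7, 23)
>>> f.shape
(7, 2)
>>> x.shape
(7, 2, 11)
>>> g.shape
(23, 2, 5)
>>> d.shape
(2, 31, 2)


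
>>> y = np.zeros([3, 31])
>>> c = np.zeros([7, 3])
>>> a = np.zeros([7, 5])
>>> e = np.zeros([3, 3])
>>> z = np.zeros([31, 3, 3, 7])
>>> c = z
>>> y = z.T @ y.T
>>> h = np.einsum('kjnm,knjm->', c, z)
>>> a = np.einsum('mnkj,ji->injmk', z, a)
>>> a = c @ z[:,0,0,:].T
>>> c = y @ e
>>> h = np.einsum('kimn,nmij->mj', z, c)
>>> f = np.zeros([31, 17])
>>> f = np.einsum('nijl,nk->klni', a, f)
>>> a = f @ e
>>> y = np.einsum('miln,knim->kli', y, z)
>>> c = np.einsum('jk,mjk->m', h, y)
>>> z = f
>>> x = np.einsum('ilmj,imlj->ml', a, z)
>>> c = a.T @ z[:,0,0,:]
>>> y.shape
(31, 3, 3)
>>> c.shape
(3, 31, 31, 3)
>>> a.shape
(17, 31, 31, 3)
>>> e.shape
(3, 3)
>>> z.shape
(17, 31, 31, 3)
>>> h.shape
(3, 3)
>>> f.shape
(17, 31, 31, 3)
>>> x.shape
(31, 31)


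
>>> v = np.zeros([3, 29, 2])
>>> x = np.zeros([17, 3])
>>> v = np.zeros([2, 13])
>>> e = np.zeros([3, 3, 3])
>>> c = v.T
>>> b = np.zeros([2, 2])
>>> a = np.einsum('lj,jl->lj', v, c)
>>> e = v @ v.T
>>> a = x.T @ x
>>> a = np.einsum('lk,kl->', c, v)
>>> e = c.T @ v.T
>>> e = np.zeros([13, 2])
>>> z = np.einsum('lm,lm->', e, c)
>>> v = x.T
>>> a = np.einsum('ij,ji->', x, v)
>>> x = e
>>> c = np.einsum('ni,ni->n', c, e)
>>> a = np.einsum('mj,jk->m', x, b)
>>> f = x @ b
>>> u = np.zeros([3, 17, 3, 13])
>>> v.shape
(3, 17)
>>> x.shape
(13, 2)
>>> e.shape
(13, 2)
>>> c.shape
(13,)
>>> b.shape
(2, 2)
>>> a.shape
(13,)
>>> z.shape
()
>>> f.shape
(13, 2)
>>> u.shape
(3, 17, 3, 13)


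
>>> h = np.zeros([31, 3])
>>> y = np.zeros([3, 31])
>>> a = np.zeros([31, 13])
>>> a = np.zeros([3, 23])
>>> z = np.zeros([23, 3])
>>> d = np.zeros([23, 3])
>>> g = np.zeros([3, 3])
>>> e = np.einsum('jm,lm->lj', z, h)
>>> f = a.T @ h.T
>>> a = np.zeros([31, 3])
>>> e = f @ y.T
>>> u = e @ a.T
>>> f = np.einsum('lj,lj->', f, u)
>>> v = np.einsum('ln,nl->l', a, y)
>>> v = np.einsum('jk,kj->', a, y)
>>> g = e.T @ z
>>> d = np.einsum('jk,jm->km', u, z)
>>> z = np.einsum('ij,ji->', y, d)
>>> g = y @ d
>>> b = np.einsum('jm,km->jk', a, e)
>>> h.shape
(31, 3)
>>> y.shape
(3, 31)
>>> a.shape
(31, 3)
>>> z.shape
()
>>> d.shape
(31, 3)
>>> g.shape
(3, 3)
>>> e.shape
(23, 3)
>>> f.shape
()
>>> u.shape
(23, 31)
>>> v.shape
()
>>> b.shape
(31, 23)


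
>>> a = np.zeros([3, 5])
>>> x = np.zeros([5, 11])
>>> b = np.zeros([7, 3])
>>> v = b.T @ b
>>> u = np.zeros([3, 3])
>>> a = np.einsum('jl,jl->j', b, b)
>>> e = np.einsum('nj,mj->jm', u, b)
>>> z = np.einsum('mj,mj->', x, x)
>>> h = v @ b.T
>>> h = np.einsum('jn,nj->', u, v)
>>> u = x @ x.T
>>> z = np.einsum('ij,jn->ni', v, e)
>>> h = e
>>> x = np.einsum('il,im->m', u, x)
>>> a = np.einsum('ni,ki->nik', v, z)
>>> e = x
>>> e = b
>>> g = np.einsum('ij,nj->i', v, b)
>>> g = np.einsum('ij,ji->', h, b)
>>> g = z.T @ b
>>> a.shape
(3, 3, 7)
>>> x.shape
(11,)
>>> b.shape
(7, 3)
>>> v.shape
(3, 3)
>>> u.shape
(5, 5)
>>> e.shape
(7, 3)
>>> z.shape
(7, 3)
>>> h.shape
(3, 7)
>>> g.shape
(3, 3)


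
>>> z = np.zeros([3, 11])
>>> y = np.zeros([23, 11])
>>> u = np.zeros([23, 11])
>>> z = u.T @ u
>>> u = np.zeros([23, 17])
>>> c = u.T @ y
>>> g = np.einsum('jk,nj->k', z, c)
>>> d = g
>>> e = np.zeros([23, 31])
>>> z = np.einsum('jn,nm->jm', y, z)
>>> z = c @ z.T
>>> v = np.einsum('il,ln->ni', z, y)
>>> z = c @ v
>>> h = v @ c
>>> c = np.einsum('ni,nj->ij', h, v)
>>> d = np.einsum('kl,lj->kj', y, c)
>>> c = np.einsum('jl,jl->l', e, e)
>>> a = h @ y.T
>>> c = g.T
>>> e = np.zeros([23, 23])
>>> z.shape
(17, 17)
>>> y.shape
(23, 11)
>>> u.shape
(23, 17)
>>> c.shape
(11,)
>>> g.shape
(11,)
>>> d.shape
(23, 17)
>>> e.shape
(23, 23)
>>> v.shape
(11, 17)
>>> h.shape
(11, 11)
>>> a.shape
(11, 23)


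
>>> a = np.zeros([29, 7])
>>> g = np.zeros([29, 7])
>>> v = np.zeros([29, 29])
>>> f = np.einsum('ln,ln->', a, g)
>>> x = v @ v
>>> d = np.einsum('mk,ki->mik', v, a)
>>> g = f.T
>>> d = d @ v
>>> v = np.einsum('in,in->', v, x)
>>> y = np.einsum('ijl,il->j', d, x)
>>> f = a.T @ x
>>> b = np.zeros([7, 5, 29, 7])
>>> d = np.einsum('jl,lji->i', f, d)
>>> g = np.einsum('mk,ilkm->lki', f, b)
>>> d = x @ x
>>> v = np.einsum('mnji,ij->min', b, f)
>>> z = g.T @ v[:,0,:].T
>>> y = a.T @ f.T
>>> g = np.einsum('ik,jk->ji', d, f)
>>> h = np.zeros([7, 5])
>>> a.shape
(29, 7)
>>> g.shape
(7, 29)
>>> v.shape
(7, 7, 5)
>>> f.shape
(7, 29)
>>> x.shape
(29, 29)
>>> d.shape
(29, 29)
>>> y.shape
(7, 7)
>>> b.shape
(7, 5, 29, 7)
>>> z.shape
(7, 29, 7)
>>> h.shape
(7, 5)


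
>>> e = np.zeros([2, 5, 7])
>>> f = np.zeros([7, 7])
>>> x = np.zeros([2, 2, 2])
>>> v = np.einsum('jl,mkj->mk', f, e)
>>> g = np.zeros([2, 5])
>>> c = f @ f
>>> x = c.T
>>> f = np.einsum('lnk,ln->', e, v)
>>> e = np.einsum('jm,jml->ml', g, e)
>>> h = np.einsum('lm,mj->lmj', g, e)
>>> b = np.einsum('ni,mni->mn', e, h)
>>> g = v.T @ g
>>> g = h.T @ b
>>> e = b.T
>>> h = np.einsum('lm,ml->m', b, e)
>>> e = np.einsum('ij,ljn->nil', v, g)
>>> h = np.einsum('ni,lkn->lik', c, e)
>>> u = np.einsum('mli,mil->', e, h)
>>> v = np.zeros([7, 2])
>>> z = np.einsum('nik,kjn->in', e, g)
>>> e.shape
(5, 2, 7)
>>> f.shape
()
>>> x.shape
(7, 7)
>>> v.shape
(7, 2)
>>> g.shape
(7, 5, 5)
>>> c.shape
(7, 7)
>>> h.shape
(5, 7, 2)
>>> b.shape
(2, 5)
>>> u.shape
()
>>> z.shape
(2, 5)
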